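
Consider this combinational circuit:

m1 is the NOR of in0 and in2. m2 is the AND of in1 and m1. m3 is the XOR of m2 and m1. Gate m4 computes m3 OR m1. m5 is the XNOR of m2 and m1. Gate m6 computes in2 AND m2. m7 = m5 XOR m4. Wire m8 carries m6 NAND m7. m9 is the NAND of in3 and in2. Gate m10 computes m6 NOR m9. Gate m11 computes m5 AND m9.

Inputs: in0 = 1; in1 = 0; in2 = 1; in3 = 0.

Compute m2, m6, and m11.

m2 = 0; m6 = 0; m11 = 1

m1 = in0 NOR in2 = 1 NOR 1 = 0
m2 = in1 AND m1 = 0 AND 0 = 0
m5 = m2 XNOR m1 = 0 XNOR 0 = 1
m6 = in2 AND m2 = 1 AND 0 = 0
m9 = in3 NAND in2 = 0 NAND 1 = 1
m11 = m5 AND m9 = 1 AND 1 = 1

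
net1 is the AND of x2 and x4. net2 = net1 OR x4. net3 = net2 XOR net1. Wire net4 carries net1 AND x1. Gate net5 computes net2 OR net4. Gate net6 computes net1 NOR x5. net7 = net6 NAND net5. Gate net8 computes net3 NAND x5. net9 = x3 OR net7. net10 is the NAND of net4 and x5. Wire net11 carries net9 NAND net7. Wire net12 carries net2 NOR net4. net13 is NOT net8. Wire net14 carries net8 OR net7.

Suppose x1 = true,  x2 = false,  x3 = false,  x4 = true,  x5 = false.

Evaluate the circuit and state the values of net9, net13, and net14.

net1 = x2 AND x4 = false AND true = false
net2 = net1 OR x4 = false OR true = true
net3 = net2 XOR net1 = true XOR false = true
net4 = net1 AND x1 = false AND true = false
net5 = net2 OR net4 = true OR false = true
net6 = net1 NOR x5 = false NOR false = true
net7 = net6 NAND net5 = true NAND true = false
net8 = net3 NAND x5 = true NAND false = true
net9 = x3 OR net7 = false OR false = false
net13 = NOT net8 = NOT true = false
net14 = net8 OR net7 = true OR false = true

net9 = false  net13 = false  net14 = true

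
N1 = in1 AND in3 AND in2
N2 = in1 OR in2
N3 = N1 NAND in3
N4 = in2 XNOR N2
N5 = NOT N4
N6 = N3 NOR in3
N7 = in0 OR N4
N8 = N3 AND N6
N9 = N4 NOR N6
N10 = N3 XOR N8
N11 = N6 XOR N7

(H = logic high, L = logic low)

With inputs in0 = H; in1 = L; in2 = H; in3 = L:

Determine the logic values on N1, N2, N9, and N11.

N1 = in1 AND in3 AND in2 = L AND L AND H = L
N2 = in1 OR in2 = L OR H = H
N3 = N1 NAND in3 = L NAND L = H
N4 = in2 XNOR N2 = H XNOR H = H
N6 = N3 NOR in3 = H NOR L = L
N7 = in0 OR N4 = H OR H = H
N9 = N4 NOR N6 = H NOR L = L
N11 = N6 XOR N7 = L XOR H = H

N1 = L, N2 = H, N9 = L, N11 = H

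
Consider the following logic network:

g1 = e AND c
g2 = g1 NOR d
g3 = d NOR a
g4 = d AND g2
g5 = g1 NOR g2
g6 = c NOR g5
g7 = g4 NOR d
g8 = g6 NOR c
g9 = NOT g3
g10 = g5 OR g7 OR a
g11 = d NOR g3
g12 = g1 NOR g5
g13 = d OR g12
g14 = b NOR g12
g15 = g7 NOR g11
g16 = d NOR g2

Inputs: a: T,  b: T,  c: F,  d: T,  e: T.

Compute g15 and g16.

g1 = e AND c = T AND F = F
g2 = g1 NOR d = F NOR T = F
g3 = d NOR a = T NOR T = F
g4 = d AND g2 = T AND F = F
g7 = g4 NOR d = F NOR T = F
g11 = d NOR g3 = T NOR F = F
g15 = g7 NOR g11 = F NOR F = T
g16 = d NOR g2 = T NOR F = F

g15 = T; g16 = F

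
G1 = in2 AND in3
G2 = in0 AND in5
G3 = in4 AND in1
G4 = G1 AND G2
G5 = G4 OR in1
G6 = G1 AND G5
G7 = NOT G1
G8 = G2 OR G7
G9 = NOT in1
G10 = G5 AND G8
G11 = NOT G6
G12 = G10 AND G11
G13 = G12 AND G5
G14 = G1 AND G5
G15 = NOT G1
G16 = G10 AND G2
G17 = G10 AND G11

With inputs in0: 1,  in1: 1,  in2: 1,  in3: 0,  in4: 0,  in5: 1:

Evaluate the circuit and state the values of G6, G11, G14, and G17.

G6 = 0; G11 = 1; G14 = 0; G17 = 1

G1 = in2 AND in3 = 1 AND 0 = 0
G2 = in0 AND in5 = 1 AND 1 = 1
G4 = G1 AND G2 = 0 AND 1 = 0
G5 = G4 OR in1 = 0 OR 1 = 1
G6 = G1 AND G5 = 0 AND 1 = 0
G7 = NOT G1 = NOT 0 = 1
G8 = G2 OR G7 = 1 OR 1 = 1
G10 = G5 AND G8 = 1 AND 1 = 1
G11 = NOT G6 = NOT 0 = 1
G14 = G1 AND G5 = 0 AND 1 = 0
G17 = G10 AND G11 = 1 AND 1 = 1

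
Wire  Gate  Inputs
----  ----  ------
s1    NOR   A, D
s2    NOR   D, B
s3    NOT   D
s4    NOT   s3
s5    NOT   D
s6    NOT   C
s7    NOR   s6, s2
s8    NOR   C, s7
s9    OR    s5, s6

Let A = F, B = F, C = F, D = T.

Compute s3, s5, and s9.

s3 = F, s5 = F, s9 = T

s3 = NOT D = NOT T = F
s5 = NOT D = NOT T = F
s6 = NOT C = NOT F = T
s9 = s5 OR s6 = F OR T = T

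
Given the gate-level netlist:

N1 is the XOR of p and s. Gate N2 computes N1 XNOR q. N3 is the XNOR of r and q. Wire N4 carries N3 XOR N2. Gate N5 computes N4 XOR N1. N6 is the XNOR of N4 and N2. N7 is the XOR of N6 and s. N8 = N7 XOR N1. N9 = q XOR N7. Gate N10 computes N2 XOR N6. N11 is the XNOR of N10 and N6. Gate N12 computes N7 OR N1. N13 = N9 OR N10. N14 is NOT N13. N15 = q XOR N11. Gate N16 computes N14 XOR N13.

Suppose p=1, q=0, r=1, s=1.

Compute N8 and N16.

N1 = p XOR s = 1 XOR 1 = 0
N2 = N1 XNOR q = 0 XNOR 0 = 1
N3 = r XNOR q = 1 XNOR 0 = 0
N4 = N3 XOR N2 = 0 XOR 1 = 1
N6 = N4 XNOR N2 = 1 XNOR 1 = 1
N7 = N6 XOR s = 1 XOR 1 = 0
N8 = N7 XOR N1 = 0 XOR 0 = 0
N9 = q XOR N7 = 0 XOR 0 = 0
N10 = N2 XOR N6 = 1 XOR 1 = 0
N13 = N9 OR N10 = 0 OR 0 = 0
N14 = NOT N13 = NOT 0 = 1
N16 = N14 XOR N13 = 1 XOR 0 = 1

N8 = 0, N16 = 1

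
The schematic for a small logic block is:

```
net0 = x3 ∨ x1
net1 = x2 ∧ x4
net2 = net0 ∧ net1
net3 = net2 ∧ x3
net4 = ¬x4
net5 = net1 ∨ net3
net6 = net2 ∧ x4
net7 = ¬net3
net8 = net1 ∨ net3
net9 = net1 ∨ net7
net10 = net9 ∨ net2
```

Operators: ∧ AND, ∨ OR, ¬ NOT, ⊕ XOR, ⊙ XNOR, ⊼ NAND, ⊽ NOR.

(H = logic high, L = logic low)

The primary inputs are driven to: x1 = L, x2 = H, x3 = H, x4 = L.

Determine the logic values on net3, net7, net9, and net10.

net0 = x3 OR x1 = H OR L = H
net1 = x2 AND x4 = H AND L = L
net2 = net0 AND net1 = H AND L = L
net3 = net2 AND x3 = L AND H = L
net7 = NOT net3 = NOT L = H
net9 = net1 OR net7 = L OR H = H
net10 = net9 OR net2 = H OR L = H

net3 = L  net7 = H  net9 = H  net10 = H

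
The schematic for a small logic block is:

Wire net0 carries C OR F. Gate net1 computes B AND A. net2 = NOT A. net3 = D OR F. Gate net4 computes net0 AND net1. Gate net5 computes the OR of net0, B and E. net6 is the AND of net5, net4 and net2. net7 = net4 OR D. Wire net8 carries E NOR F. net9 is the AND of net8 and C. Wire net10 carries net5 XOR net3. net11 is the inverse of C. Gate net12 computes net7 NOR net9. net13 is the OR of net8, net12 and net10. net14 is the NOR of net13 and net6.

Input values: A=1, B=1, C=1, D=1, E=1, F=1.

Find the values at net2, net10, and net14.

net0 = C OR F = 1 OR 1 = 1
net1 = B AND A = 1 AND 1 = 1
net2 = NOT A = NOT 1 = 0
net3 = D OR F = 1 OR 1 = 1
net4 = net0 AND net1 = 1 AND 1 = 1
net5 = net0 OR B OR E = 1 OR 1 OR 1 = 1
net6 = net5 AND net4 AND net2 = 1 AND 1 AND 0 = 0
net7 = net4 OR D = 1 OR 1 = 1
net8 = E NOR F = 1 NOR 1 = 0
net9 = net8 AND C = 0 AND 1 = 0
net10 = net5 XOR net3 = 1 XOR 1 = 0
net12 = net7 NOR net9 = 1 NOR 0 = 0
net13 = net8 OR net12 OR net10 = 0 OR 0 OR 0 = 0
net14 = net13 NOR net6 = 0 NOR 0 = 1

net2 = 0, net10 = 0, net14 = 1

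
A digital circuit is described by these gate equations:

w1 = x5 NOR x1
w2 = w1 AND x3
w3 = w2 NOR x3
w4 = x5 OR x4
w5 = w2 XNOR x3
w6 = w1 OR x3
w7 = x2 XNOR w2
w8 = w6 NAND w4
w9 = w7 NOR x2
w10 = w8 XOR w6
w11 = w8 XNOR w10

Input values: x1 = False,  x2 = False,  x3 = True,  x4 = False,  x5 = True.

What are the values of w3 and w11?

w3 = False; w11 = False

w1 = x5 NOR x1 = True NOR False = False
w2 = w1 AND x3 = False AND True = False
w3 = w2 NOR x3 = False NOR True = False
w4 = x5 OR x4 = True OR False = True
w6 = w1 OR x3 = False OR True = True
w8 = w6 NAND w4 = True NAND True = False
w10 = w8 XOR w6 = False XOR True = True
w11 = w8 XNOR w10 = False XNOR True = False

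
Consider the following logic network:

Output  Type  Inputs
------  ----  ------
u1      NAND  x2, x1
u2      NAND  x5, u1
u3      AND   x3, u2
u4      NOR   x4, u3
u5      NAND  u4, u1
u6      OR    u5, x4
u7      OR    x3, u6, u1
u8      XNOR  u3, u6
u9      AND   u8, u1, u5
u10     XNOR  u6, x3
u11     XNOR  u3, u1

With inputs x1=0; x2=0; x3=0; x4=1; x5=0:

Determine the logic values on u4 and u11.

u4 = 0; u11 = 0

u1 = x2 NAND x1 = 0 NAND 0 = 1
u2 = x5 NAND u1 = 0 NAND 1 = 1
u3 = x3 AND u2 = 0 AND 1 = 0
u4 = x4 NOR u3 = 1 NOR 0 = 0
u11 = u3 XNOR u1 = 0 XNOR 1 = 0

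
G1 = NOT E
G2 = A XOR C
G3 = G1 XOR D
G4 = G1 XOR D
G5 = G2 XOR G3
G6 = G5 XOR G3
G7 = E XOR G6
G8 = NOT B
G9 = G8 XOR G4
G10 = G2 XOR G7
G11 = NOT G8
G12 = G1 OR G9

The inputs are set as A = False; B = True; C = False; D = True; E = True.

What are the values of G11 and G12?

G11 = True, G12 = True

G1 = NOT E = NOT True = False
G4 = G1 XOR D = False XOR True = True
G8 = NOT B = NOT True = False
G9 = G8 XOR G4 = False XOR True = True
G11 = NOT G8 = NOT False = True
G12 = G1 OR G9 = False OR True = True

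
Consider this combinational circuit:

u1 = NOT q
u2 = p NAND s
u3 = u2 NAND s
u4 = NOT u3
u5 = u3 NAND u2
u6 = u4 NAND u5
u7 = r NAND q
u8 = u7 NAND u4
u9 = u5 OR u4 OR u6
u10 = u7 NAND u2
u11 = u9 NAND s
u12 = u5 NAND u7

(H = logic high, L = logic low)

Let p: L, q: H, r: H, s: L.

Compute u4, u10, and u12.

u4 = L  u10 = H  u12 = H

u2 = p NAND s = L NAND L = H
u3 = u2 NAND s = H NAND L = H
u4 = NOT u3 = NOT H = L
u5 = u3 NAND u2 = H NAND H = L
u7 = r NAND q = H NAND H = L
u10 = u7 NAND u2 = L NAND H = H
u12 = u5 NAND u7 = L NAND L = H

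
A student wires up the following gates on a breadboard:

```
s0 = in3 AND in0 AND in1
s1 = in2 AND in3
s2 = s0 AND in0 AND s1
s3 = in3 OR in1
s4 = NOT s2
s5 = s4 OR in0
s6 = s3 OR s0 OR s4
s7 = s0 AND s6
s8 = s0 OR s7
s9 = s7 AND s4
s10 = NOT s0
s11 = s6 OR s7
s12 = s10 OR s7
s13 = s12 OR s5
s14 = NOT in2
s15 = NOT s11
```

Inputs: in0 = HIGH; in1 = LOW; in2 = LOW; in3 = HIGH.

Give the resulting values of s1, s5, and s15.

s1 = LOW; s5 = HIGH; s15 = LOW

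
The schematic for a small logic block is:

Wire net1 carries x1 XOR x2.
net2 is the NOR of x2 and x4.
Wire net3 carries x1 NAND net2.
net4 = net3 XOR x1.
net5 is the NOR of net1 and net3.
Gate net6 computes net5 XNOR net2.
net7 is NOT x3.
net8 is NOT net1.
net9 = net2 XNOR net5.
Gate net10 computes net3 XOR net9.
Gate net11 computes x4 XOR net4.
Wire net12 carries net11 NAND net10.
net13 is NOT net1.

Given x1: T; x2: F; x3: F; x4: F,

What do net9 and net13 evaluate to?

net1 = x1 XOR x2 = T XOR F = T
net2 = x2 NOR x4 = F NOR F = T
net3 = x1 NAND net2 = T NAND T = F
net5 = net1 NOR net3 = T NOR F = F
net9 = net2 XNOR net5 = T XNOR F = F
net13 = NOT net1 = NOT T = F

net9 = F; net13 = F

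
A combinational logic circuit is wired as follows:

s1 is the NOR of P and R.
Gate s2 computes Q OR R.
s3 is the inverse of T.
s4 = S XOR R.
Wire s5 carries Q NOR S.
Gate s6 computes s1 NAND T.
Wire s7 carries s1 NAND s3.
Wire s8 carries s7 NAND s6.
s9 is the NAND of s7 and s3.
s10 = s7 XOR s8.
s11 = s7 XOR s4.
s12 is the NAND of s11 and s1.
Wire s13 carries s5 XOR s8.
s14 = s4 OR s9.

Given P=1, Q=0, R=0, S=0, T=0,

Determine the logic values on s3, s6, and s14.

s3 = 1; s6 = 1; s14 = 0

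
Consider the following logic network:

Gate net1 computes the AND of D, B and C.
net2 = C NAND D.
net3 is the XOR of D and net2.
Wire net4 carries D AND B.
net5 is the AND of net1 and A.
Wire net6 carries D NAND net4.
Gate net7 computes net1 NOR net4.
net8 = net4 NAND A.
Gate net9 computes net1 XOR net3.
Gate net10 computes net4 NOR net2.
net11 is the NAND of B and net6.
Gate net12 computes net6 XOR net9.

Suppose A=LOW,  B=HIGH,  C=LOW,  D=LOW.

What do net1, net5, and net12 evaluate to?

net1 = LOW; net5 = LOW; net12 = LOW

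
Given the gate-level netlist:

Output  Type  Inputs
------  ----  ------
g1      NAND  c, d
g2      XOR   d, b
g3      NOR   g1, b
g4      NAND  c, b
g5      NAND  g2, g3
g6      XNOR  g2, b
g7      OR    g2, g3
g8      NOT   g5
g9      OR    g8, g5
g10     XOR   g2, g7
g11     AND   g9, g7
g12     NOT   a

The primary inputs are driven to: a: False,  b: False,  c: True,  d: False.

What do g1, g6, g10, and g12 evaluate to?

g1 = c NAND d = True NAND False = True
g2 = d XOR b = False XOR False = False
g3 = g1 NOR b = True NOR False = False
g6 = g2 XNOR b = False XNOR False = True
g7 = g2 OR g3 = False OR False = False
g10 = g2 XOR g7 = False XOR False = False
g12 = NOT a = NOT False = True

g1 = True; g6 = True; g10 = False; g12 = True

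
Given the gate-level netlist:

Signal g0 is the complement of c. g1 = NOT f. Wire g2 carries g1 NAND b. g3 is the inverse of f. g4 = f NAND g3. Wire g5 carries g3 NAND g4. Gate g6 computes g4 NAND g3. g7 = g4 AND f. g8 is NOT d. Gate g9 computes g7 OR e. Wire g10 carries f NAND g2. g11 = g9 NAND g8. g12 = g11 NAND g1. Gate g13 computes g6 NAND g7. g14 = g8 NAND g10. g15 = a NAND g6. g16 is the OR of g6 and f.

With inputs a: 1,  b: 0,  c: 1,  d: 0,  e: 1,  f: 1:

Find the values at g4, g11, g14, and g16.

g1 = NOT f = NOT 1 = 0
g2 = g1 NAND b = 0 NAND 0 = 1
g3 = NOT f = NOT 1 = 0
g4 = f NAND g3 = 1 NAND 0 = 1
g6 = g4 NAND g3 = 1 NAND 0 = 1
g7 = g4 AND f = 1 AND 1 = 1
g8 = NOT d = NOT 0 = 1
g9 = g7 OR e = 1 OR 1 = 1
g10 = f NAND g2 = 1 NAND 1 = 0
g11 = g9 NAND g8 = 1 NAND 1 = 0
g14 = g8 NAND g10 = 1 NAND 0 = 1
g16 = g6 OR f = 1 OR 1 = 1

g4 = 1, g11 = 0, g14 = 1, g16 = 1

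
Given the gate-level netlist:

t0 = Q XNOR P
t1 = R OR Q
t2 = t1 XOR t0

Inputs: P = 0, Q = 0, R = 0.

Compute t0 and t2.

t0 = 1, t2 = 1

t0 = Q XNOR P = 0 XNOR 0 = 1
t1 = R OR Q = 0 OR 0 = 0
t2 = t1 XOR t0 = 0 XOR 1 = 1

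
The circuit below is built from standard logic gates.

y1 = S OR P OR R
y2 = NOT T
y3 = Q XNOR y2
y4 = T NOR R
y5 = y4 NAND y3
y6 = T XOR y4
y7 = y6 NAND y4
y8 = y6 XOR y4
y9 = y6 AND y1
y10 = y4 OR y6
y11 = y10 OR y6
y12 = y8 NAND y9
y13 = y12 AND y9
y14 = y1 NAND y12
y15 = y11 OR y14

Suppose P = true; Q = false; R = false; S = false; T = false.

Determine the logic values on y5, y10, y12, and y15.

y5 = true, y10 = true, y12 = true, y15 = true

y1 = S OR P OR R = false OR true OR false = true
y2 = NOT T = NOT false = true
y3 = Q XNOR y2 = false XNOR true = false
y4 = T NOR R = false NOR false = true
y5 = y4 NAND y3 = true NAND false = true
y6 = T XOR y4 = false XOR true = true
y8 = y6 XOR y4 = true XOR true = false
y9 = y6 AND y1 = true AND true = true
y10 = y4 OR y6 = true OR true = true
y11 = y10 OR y6 = true OR true = true
y12 = y8 NAND y9 = false NAND true = true
y14 = y1 NAND y12 = true NAND true = false
y15 = y11 OR y14 = true OR false = true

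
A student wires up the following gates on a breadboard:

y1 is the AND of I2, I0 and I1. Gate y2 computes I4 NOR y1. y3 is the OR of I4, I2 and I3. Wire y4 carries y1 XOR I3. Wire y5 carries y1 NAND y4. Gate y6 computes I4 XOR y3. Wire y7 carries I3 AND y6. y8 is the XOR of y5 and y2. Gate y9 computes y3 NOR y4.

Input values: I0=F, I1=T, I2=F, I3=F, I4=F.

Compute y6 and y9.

y6 = F; y9 = T

y1 = I2 AND I0 AND I1 = F AND F AND T = F
y3 = I4 OR I2 OR I3 = F OR F OR F = F
y4 = y1 XOR I3 = F XOR F = F
y6 = I4 XOR y3 = F XOR F = F
y9 = y3 NOR y4 = F NOR F = T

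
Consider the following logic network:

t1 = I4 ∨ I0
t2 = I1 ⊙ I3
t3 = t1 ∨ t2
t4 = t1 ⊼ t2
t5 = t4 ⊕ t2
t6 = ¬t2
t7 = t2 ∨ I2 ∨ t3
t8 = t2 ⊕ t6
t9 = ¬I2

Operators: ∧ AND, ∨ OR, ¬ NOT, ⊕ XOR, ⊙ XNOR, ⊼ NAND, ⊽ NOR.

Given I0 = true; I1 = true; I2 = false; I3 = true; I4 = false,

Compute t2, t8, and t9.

t2 = true, t8 = true, t9 = true

t2 = I1 XNOR I3 = true XNOR true = true
t6 = NOT t2 = NOT true = false
t8 = t2 XOR t6 = true XOR false = true
t9 = NOT I2 = NOT false = true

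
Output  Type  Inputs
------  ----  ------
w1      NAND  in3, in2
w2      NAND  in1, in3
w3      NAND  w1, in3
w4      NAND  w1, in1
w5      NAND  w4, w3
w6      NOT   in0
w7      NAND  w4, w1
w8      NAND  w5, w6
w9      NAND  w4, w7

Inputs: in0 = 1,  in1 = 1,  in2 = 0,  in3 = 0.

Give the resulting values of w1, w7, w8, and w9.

w1 = in3 NAND in2 = 0 NAND 0 = 1
w3 = w1 NAND in3 = 1 NAND 0 = 1
w4 = w1 NAND in1 = 1 NAND 1 = 0
w5 = w4 NAND w3 = 0 NAND 1 = 1
w6 = NOT in0 = NOT 1 = 0
w7 = w4 NAND w1 = 0 NAND 1 = 1
w8 = w5 NAND w6 = 1 NAND 0 = 1
w9 = w4 NAND w7 = 0 NAND 1 = 1

w1 = 1  w7 = 1  w8 = 1  w9 = 1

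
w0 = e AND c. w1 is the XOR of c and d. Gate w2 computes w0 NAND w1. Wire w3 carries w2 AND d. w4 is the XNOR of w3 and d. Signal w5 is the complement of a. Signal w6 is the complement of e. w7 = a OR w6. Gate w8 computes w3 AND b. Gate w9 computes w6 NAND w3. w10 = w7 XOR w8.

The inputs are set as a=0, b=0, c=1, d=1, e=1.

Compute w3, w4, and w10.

w0 = e AND c = 1 AND 1 = 1
w1 = c XOR d = 1 XOR 1 = 0
w2 = w0 NAND w1 = 1 NAND 0 = 1
w3 = w2 AND d = 1 AND 1 = 1
w4 = w3 XNOR d = 1 XNOR 1 = 1
w6 = NOT e = NOT 1 = 0
w7 = a OR w6 = 0 OR 0 = 0
w8 = w3 AND b = 1 AND 0 = 0
w10 = w7 XOR w8 = 0 XOR 0 = 0

w3 = 1, w4 = 1, w10 = 0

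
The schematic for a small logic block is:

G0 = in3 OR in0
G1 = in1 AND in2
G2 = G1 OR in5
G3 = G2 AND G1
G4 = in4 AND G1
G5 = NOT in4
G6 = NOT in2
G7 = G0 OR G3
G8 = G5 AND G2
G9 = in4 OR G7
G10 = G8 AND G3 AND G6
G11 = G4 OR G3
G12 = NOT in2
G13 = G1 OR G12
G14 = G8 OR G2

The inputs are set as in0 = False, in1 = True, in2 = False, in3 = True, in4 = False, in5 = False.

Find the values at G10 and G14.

G10 = False, G14 = False

G1 = in1 AND in2 = True AND False = False
G2 = G1 OR in5 = False OR False = False
G3 = G2 AND G1 = False AND False = False
G5 = NOT in4 = NOT False = True
G6 = NOT in2 = NOT False = True
G8 = G5 AND G2 = True AND False = False
G10 = G8 AND G3 AND G6 = False AND False AND True = False
G14 = G8 OR G2 = False OR False = False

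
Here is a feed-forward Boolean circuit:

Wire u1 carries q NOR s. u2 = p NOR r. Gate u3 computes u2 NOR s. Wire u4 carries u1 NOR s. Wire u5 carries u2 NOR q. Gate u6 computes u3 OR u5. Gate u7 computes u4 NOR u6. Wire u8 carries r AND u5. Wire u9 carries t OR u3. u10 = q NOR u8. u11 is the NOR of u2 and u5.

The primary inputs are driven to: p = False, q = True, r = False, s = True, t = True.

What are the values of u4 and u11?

u4 = False, u11 = False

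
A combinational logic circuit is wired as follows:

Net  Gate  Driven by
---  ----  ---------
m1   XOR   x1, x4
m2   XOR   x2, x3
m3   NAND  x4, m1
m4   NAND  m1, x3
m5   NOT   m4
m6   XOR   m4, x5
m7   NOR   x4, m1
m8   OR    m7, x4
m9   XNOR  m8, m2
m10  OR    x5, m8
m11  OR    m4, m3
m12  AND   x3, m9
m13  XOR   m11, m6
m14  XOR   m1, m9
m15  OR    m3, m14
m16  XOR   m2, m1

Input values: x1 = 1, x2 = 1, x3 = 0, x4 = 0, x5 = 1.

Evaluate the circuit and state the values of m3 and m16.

m3 = 1  m16 = 0

m1 = x1 XOR x4 = 1 XOR 0 = 1
m2 = x2 XOR x3 = 1 XOR 0 = 1
m3 = x4 NAND m1 = 0 NAND 1 = 1
m16 = m2 XOR m1 = 1 XOR 1 = 0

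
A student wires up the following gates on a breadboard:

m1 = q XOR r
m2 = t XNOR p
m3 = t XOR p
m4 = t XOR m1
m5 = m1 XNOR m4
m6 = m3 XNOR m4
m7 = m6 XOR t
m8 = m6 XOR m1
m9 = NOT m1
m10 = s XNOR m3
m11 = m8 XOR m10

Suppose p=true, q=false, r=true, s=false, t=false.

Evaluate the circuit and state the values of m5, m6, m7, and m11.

m5 = true; m6 = true; m7 = true; m11 = false

m1 = q XOR r = false XOR true = true
m3 = t XOR p = false XOR true = true
m4 = t XOR m1 = false XOR true = true
m5 = m1 XNOR m4 = true XNOR true = true
m6 = m3 XNOR m4 = true XNOR true = true
m7 = m6 XOR t = true XOR false = true
m8 = m6 XOR m1 = true XOR true = false
m10 = s XNOR m3 = false XNOR true = false
m11 = m8 XOR m10 = false XOR false = false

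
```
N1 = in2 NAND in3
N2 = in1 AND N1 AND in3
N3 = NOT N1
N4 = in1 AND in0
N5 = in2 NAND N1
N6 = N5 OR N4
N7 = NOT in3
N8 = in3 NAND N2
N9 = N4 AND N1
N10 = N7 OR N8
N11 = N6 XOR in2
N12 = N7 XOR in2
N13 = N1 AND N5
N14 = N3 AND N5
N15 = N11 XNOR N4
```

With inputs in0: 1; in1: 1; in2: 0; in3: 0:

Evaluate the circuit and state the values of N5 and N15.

N1 = in2 NAND in3 = 0 NAND 0 = 1
N4 = in1 AND in0 = 1 AND 1 = 1
N5 = in2 NAND N1 = 0 NAND 1 = 1
N6 = N5 OR N4 = 1 OR 1 = 1
N11 = N6 XOR in2 = 1 XOR 0 = 1
N15 = N11 XNOR N4 = 1 XNOR 1 = 1

N5 = 1  N15 = 1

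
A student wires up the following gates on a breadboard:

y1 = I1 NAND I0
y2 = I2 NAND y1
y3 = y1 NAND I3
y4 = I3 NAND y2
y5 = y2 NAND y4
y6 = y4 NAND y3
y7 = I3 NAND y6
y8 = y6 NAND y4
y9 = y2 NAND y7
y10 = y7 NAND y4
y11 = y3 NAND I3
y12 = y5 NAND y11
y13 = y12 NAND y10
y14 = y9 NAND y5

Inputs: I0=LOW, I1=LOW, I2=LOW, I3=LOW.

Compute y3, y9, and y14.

y3 = HIGH, y9 = LOW, y14 = HIGH

y1 = I1 NAND I0 = LOW NAND LOW = HIGH
y2 = I2 NAND y1 = LOW NAND HIGH = HIGH
y3 = y1 NAND I3 = HIGH NAND LOW = HIGH
y4 = I3 NAND y2 = LOW NAND HIGH = HIGH
y5 = y2 NAND y4 = HIGH NAND HIGH = LOW
y6 = y4 NAND y3 = HIGH NAND HIGH = LOW
y7 = I3 NAND y6 = LOW NAND LOW = HIGH
y9 = y2 NAND y7 = HIGH NAND HIGH = LOW
y14 = y9 NAND y5 = LOW NAND LOW = HIGH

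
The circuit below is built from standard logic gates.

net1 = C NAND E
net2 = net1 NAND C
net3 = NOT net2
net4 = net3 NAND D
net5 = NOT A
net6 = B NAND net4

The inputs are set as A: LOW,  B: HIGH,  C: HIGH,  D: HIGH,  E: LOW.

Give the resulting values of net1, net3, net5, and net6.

net1 = C NAND E = HIGH NAND LOW = HIGH
net2 = net1 NAND C = HIGH NAND HIGH = LOW
net3 = NOT net2 = NOT LOW = HIGH
net4 = net3 NAND D = HIGH NAND HIGH = LOW
net5 = NOT A = NOT LOW = HIGH
net6 = B NAND net4 = HIGH NAND LOW = HIGH

net1 = HIGH; net3 = HIGH; net5 = HIGH; net6 = HIGH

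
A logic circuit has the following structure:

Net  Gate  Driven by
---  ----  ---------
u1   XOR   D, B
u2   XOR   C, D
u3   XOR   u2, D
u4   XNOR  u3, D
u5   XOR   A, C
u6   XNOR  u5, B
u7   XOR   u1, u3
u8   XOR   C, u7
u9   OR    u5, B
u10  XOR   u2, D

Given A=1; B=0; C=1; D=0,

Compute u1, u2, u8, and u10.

u1 = D XOR B = 0 XOR 0 = 0
u2 = C XOR D = 1 XOR 0 = 1
u3 = u2 XOR D = 1 XOR 0 = 1
u7 = u1 XOR u3 = 0 XOR 1 = 1
u8 = C XOR u7 = 1 XOR 1 = 0
u10 = u2 XOR D = 1 XOR 0 = 1

u1 = 0, u2 = 1, u8 = 0, u10 = 1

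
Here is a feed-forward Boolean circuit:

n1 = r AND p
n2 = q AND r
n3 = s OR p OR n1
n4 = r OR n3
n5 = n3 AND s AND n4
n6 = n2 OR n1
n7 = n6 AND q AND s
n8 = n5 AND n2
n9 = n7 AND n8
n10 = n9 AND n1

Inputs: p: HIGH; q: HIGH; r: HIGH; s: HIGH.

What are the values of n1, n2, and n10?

n1 = HIGH, n2 = HIGH, n10 = HIGH

n1 = r AND p = HIGH AND HIGH = HIGH
n2 = q AND r = HIGH AND HIGH = HIGH
n3 = s OR p OR n1 = HIGH OR HIGH OR HIGH = HIGH
n4 = r OR n3 = HIGH OR HIGH = HIGH
n5 = n3 AND s AND n4 = HIGH AND HIGH AND HIGH = HIGH
n6 = n2 OR n1 = HIGH OR HIGH = HIGH
n7 = n6 AND q AND s = HIGH AND HIGH AND HIGH = HIGH
n8 = n5 AND n2 = HIGH AND HIGH = HIGH
n9 = n7 AND n8 = HIGH AND HIGH = HIGH
n10 = n9 AND n1 = HIGH AND HIGH = HIGH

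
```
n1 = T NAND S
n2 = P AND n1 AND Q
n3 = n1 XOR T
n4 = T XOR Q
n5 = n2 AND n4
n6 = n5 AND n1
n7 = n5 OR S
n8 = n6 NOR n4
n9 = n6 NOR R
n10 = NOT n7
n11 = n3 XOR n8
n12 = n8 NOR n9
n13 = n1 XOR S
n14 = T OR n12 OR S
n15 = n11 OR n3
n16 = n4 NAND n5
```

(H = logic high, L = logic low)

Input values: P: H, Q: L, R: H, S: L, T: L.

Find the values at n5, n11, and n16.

n5 = L  n11 = L  n16 = H

n1 = T NAND S = L NAND L = H
n2 = P AND n1 AND Q = H AND H AND L = L
n3 = n1 XOR T = H XOR L = H
n4 = T XOR Q = L XOR L = L
n5 = n2 AND n4 = L AND L = L
n6 = n5 AND n1 = L AND H = L
n8 = n6 NOR n4 = L NOR L = H
n11 = n3 XOR n8 = H XOR H = L
n16 = n4 NAND n5 = L NAND L = H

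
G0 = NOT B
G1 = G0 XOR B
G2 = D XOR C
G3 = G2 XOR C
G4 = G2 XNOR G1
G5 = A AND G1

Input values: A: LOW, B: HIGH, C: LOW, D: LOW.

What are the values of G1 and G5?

G1 = HIGH; G5 = LOW

G0 = NOT B = NOT HIGH = LOW
G1 = G0 XOR B = LOW XOR HIGH = HIGH
G5 = A AND G1 = LOW AND HIGH = LOW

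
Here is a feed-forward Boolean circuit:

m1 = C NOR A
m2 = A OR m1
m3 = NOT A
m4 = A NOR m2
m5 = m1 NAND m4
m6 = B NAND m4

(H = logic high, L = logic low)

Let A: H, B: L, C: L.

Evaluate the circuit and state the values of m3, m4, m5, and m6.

m1 = C NOR A = L NOR H = L
m2 = A OR m1 = H OR L = H
m3 = NOT A = NOT H = L
m4 = A NOR m2 = H NOR H = L
m5 = m1 NAND m4 = L NAND L = H
m6 = B NAND m4 = L NAND L = H

m3 = L; m4 = L; m5 = H; m6 = H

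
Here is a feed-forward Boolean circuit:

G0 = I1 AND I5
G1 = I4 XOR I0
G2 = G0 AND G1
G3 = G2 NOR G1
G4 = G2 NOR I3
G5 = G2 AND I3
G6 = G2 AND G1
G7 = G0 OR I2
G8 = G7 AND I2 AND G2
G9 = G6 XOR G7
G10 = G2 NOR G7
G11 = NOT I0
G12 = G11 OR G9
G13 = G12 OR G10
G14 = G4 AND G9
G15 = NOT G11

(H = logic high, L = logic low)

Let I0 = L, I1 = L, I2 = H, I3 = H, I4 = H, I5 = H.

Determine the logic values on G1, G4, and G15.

G1 = H; G4 = L; G15 = L

G0 = I1 AND I5 = L AND H = L
G1 = I4 XOR I0 = H XOR L = H
G2 = G0 AND G1 = L AND H = L
G4 = G2 NOR I3 = L NOR H = L
G11 = NOT I0 = NOT L = H
G15 = NOT G11 = NOT H = L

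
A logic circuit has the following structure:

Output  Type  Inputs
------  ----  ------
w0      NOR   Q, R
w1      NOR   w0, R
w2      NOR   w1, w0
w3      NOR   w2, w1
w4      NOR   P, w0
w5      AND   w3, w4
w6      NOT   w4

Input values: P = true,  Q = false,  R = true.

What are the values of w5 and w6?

w5 = false, w6 = true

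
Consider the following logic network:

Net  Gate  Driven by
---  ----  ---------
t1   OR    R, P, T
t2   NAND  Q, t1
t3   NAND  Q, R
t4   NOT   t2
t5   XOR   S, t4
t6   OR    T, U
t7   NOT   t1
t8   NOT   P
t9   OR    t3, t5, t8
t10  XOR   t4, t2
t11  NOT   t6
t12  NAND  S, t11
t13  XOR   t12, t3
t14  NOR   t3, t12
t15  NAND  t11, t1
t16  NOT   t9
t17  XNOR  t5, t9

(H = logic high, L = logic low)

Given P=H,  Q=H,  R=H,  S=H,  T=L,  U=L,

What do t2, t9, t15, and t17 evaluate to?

t2 = L, t9 = L, t15 = L, t17 = H

t1 = R OR P OR T = H OR H OR L = H
t2 = Q NAND t1 = H NAND H = L
t3 = Q NAND R = H NAND H = L
t4 = NOT t2 = NOT L = H
t5 = S XOR t4 = H XOR H = L
t6 = T OR U = L OR L = L
t8 = NOT P = NOT H = L
t9 = t3 OR t5 OR t8 = L OR L OR L = L
t11 = NOT t6 = NOT L = H
t15 = t11 NAND t1 = H NAND H = L
t17 = t5 XNOR t9 = L XNOR L = H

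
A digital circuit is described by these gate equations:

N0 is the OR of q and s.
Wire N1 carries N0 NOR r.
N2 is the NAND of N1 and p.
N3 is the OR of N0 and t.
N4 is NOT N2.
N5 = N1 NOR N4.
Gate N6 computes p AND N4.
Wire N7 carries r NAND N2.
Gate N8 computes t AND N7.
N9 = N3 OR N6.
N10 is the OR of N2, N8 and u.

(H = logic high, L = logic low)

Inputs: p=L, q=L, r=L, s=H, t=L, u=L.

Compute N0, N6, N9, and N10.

N0 = q OR s = L OR H = H
N1 = N0 NOR r = H NOR L = L
N2 = N1 NAND p = L NAND L = H
N3 = N0 OR t = H OR L = H
N4 = NOT N2 = NOT H = L
N6 = p AND N4 = L AND L = L
N7 = r NAND N2 = L NAND H = H
N8 = t AND N7 = L AND H = L
N9 = N3 OR N6 = H OR L = H
N10 = N2 OR N8 OR u = H OR L OR L = H

N0 = H, N6 = L, N9 = H, N10 = H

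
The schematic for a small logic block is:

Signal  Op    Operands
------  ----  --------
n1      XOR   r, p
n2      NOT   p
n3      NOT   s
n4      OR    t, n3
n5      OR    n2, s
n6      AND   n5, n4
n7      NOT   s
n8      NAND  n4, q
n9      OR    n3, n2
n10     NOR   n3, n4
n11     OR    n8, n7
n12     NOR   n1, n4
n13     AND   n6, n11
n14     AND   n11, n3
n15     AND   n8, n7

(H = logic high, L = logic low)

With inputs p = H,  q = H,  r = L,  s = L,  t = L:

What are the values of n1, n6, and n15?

n1 = H  n6 = L  n15 = L

n1 = r XOR p = L XOR H = H
n2 = NOT p = NOT H = L
n3 = NOT s = NOT L = H
n4 = t OR n3 = L OR H = H
n5 = n2 OR s = L OR L = L
n6 = n5 AND n4 = L AND H = L
n7 = NOT s = NOT L = H
n8 = n4 NAND q = H NAND H = L
n15 = n8 AND n7 = L AND H = L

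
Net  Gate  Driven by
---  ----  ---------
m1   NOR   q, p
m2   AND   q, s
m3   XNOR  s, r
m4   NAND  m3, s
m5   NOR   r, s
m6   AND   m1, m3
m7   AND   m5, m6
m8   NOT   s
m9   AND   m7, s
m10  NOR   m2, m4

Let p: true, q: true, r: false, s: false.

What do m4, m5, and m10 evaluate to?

m4 = true, m5 = true, m10 = false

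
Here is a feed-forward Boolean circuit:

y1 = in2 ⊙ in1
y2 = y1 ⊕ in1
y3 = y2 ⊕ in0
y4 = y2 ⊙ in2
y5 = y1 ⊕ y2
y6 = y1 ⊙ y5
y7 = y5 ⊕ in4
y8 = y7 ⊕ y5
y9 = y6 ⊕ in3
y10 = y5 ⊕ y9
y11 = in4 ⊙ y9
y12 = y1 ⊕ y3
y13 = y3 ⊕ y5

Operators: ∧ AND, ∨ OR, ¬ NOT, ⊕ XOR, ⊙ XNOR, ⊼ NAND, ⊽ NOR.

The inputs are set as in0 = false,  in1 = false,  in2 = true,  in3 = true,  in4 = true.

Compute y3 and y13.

y1 = in2 XNOR in1 = true XNOR false = false
y2 = y1 XOR in1 = false XOR false = false
y3 = y2 XOR in0 = false XOR false = false
y5 = y1 XOR y2 = false XOR false = false
y13 = y3 XOR y5 = false XOR false = false

y3 = false, y13 = false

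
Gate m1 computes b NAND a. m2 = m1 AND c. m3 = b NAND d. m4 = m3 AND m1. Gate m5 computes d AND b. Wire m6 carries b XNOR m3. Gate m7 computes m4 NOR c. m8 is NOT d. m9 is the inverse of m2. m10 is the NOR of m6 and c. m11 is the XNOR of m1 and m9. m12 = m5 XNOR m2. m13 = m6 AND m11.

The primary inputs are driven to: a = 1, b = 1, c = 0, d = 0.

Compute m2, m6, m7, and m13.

m2 = 0, m6 = 1, m7 = 1, m13 = 0

m1 = b NAND a = 1 NAND 1 = 0
m2 = m1 AND c = 0 AND 0 = 0
m3 = b NAND d = 1 NAND 0 = 1
m4 = m3 AND m1 = 1 AND 0 = 0
m6 = b XNOR m3 = 1 XNOR 1 = 1
m7 = m4 NOR c = 0 NOR 0 = 1
m9 = NOT m2 = NOT 0 = 1
m11 = m1 XNOR m9 = 0 XNOR 1 = 0
m13 = m6 AND m11 = 1 AND 0 = 0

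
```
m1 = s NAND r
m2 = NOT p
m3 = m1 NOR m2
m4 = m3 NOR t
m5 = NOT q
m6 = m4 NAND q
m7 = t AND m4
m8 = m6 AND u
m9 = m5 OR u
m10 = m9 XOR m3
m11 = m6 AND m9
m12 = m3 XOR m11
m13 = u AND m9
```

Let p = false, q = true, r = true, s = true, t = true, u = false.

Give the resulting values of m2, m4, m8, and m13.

m2 = true, m4 = false, m8 = false, m13 = false

m1 = s NAND r = true NAND true = false
m2 = NOT p = NOT false = true
m3 = m1 NOR m2 = false NOR true = false
m4 = m3 NOR t = false NOR true = false
m5 = NOT q = NOT true = false
m6 = m4 NAND q = false NAND true = true
m8 = m6 AND u = true AND false = false
m9 = m5 OR u = false OR false = false
m13 = u AND m9 = false AND false = false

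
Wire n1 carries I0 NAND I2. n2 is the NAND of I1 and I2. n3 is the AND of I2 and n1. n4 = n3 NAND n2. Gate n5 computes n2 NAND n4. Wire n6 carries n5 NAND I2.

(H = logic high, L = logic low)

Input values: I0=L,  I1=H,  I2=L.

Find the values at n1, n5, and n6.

n1 = I0 NAND I2 = L NAND L = H
n2 = I1 NAND I2 = H NAND L = H
n3 = I2 AND n1 = L AND H = L
n4 = n3 NAND n2 = L NAND H = H
n5 = n2 NAND n4 = H NAND H = L
n6 = n5 NAND I2 = L NAND L = H

n1 = H, n5 = L, n6 = H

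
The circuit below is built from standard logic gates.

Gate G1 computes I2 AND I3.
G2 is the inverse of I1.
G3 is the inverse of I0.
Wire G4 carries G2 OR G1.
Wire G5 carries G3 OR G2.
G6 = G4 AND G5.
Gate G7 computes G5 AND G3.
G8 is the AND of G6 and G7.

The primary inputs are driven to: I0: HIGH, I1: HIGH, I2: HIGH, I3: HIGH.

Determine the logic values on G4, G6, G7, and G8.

G1 = I2 AND I3 = HIGH AND HIGH = HIGH
G2 = NOT I1 = NOT HIGH = LOW
G3 = NOT I0 = NOT HIGH = LOW
G4 = G2 OR G1 = LOW OR HIGH = HIGH
G5 = G3 OR G2 = LOW OR LOW = LOW
G6 = G4 AND G5 = HIGH AND LOW = LOW
G7 = G5 AND G3 = LOW AND LOW = LOW
G8 = G6 AND G7 = LOW AND LOW = LOW

G4 = HIGH, G6 = LOW, G7 = LOW, G8 = LOW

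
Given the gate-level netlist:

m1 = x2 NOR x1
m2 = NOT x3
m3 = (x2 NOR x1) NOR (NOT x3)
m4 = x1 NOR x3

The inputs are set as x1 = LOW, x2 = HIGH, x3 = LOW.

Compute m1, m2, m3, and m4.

m1 = HIGH NOR LOW = LOW
m2 = NOT LOW = HIGH
m3 = (HIGH NOR LOW) NOR (NOT LOW) = LOW
m4 = LOW NOR LOW = HIGH

m1 = LOW; m2 = HIGH; m3 = LOW; m4 = HIGH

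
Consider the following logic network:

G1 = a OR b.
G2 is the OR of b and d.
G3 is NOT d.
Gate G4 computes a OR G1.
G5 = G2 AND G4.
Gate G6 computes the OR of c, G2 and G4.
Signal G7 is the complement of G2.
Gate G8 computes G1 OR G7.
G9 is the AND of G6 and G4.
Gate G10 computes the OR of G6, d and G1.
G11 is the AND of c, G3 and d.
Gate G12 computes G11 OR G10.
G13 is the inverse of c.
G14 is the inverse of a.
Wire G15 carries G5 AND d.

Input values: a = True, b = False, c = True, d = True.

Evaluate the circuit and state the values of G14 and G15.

G1 = a OR b = True OR False = True
G2 = b OR d = False OR True = True
G4 = a OR G1 = True OR True = True
G5 = G2 AND G4 = True AND True = True
G14 = NOT a = NOT True = False
G15 = G5 AND d = True AND True = True

G14 = False, G15 = True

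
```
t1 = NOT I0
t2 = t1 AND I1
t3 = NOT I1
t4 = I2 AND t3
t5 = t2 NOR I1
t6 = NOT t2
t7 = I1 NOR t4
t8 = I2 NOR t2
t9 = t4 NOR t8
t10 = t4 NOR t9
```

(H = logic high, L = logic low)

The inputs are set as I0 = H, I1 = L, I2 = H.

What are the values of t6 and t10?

t1 = NOT I0 = NOT H = L
t2 = t1 AND I1 = L AND L = L
t3 = NOT I1 = NOT L = H
t4 = I2 AND t3 = H AND H = H
t6 = NOT t2 = NOT L = H
t8 = I2 NOR t2 = H NOR L = L
t9 = t4 NOR t8 = H NOR L = L
t10 = t4 NOR t9 = H NOR L = L

t6 = H; t10 = L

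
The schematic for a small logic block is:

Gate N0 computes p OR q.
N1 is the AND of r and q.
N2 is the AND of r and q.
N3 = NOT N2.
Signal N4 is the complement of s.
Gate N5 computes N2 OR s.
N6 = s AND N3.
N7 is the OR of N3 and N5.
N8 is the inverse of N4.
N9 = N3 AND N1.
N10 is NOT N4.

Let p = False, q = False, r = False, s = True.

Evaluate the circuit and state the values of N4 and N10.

N4 = False; N10 = True

N4 = NOT s = NOT True = False
N10 = NOT N4 = NOT False = True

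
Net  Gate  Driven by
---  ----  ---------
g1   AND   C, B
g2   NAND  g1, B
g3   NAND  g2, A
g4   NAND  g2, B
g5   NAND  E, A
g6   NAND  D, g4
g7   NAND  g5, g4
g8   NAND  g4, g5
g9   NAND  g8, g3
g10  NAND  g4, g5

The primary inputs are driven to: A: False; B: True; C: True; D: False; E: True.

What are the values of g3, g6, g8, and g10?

g3 = True  g6 = True  g8 = False  g10 = False

g1 = C AND B = True AND True = True
g2 = g1 NAND B = True NAND True = False
g3 = g2 NAND A = False NAND False = True
g4 = g2 NAND B = False NAND True = True
g5 = E NAND A = True NAND False = True
g6 = D NAND g4 = False NAND True = True
g8 = g4 NAND g5 = True NAND True = False
g10 = g4 NAND g5 = True NAND True = False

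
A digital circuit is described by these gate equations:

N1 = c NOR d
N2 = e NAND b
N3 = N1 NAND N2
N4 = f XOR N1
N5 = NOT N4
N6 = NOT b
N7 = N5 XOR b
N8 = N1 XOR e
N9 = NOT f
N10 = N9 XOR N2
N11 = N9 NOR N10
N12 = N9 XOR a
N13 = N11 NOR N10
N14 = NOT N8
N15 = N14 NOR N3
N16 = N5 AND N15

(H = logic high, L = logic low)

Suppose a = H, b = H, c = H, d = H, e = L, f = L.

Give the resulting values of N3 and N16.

N3 = H; N16 = L

N1 = c NOR d = H NOR H = L
N2 = e NAND b = L NAND H = H
N3 = N1 NAND N2 = L NAND H = H
N4 = f XOR N1 = L XOR L = L
N5 = NOT N4 = NOT L = H
N8 = N1 XOR e = L XOR L = L
N14 = NOT N8 = NOT L = H
N15 = N14 NOR N3 = H NOR H = L
N16 = N5 AND N15 = H AND L = L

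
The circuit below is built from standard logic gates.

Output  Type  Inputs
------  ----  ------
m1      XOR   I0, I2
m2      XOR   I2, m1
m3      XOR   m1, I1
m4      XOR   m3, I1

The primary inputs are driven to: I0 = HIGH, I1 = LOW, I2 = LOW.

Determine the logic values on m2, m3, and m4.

m1 = I0 XOR I2 = HIGH XOR LOW = HIGH
m2 = I2 XOR m1 = LOW XOR HIGH = HIGH
m3 = m1 XOR I1 = HIGH XOR LOW = HIGH
m4 = m3 XOR I1 = HIGH XOR LOW = HIGH

m2 = HIGH  m3 = HIGH  m4 = HIGH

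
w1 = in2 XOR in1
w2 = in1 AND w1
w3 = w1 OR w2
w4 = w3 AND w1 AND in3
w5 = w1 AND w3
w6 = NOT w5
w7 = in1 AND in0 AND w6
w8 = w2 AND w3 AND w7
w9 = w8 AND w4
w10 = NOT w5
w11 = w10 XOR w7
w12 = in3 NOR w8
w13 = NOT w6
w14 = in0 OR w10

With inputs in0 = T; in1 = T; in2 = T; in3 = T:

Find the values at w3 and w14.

w1 = in2 XOR in1 = T XOR T = F
w2 = in1 AND w1 = T AND F = F
w3 = w1 OR w2 = F OR F = F
w5 = w1 AND w3 = F AND F = F
w10 = NOT w5 = NOT F = T
w14 = in0 OR w10 = T OR T = T

w3 = F; w14 = T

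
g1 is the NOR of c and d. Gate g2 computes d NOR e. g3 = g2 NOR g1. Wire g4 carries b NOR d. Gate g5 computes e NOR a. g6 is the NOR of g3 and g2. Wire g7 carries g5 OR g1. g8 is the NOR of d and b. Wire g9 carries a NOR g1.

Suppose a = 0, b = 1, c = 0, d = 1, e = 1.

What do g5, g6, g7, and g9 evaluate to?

g1 = c NOR d = 0 NOR 1 = 0
g2 = d NOR e = 1 NOR 1 = 0
g3 = g2 NOR g1 = 0 NOR 0 = 1
g5 = e NOR a = 1 NOR 0 = 0
g6 = g3 NOR g2 = 1 NOR 0 = 0
g7 = g5 OR g1 = 0 OR 0 = 0
g9 = a NOR g1 = 0 NOR 0 = 1

g5 = 0, g6 = 0, g7 = 0, g9 = 1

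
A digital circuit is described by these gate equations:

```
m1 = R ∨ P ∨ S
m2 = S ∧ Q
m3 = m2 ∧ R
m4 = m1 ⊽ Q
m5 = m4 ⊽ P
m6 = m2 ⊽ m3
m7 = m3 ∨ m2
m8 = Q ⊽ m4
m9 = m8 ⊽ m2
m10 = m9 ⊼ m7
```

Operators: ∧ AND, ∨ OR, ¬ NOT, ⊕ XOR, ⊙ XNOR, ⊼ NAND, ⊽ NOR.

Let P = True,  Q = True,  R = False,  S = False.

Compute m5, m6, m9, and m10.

m1 = R OR P OR S = False OR True OR False = True
m2 = S AND Q = False AND True = False
m3 = m2 AND R = False AND False = False
m4 = m1 NOR Q = True NOR True = False
m5 = m4 NOR P = False NOR True = False
m6 = m2 NOR m3 = False NOR False = True
m7 = m3 OR m2 = False OR False = False
m8 = Q NOR m4 = True NOR False = False
m9 = m8 NOR m2 = False NOR False = True
m10 = m9 NAND m7 = True NAND False = True

m5 = False  m6 = True  m9 = True  m10 = True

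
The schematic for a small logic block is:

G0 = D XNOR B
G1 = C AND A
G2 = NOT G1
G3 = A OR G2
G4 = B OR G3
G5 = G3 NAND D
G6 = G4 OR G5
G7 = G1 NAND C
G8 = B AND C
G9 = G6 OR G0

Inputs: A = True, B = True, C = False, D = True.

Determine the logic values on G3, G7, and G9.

G3 = True, G7 = True, G9 = True

G0 = D XNOR B = True XNOR True = True
G1 = C AND A = False AND True = False
G2 = NOT G1 = NOT False = True
G3 = A OR G2 = True OR True = True
G4 = B OR G3 = True OR True = True
G5 = G3 NAND D = True NAND True = False
G6 = G4 OR G5 = True OR False = True
G7 = G1 NAND C = False NAND False = True
G9 = G6 OR G0 = True OR True = True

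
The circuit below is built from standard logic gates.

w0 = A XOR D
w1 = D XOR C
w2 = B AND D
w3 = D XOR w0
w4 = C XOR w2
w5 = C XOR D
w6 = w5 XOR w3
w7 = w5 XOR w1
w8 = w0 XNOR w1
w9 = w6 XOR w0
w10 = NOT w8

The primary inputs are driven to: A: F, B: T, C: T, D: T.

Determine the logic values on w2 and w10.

w2 = T, w10 = T

w0 = A XOR D = F XOR T = T
w1 = D XOR C = T XOR T = F
w2 = B AND D = T AND T = T
w8 = w0 XNOR w1 = T XNOR F = F
w10 = NOT w8 = NOT F = T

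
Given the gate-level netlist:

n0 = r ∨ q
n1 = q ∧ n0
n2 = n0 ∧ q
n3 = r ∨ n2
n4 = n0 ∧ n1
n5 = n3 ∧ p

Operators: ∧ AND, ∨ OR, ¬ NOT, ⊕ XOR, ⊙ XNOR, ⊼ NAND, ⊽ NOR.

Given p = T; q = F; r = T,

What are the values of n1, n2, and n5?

n0 = r OR q = T OR F = T
n1 = q AND n0 = F AND T = F
n2 = n0 AND q = T AND F = F
n3 = r OR n2 = T OR F = T
n5 = n3 AND p = T AND T = T

n1 = F, n2 = F, n5 = T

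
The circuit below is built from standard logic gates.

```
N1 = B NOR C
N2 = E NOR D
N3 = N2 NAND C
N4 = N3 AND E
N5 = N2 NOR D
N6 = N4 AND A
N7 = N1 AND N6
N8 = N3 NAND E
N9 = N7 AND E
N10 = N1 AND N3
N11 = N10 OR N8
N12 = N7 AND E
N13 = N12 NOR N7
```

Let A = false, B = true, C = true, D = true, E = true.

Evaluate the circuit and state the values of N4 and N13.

N1 = B NOR C = true NOR true = false
N2 = E NOR D = true NOR true = false
N3 = N2 NAND C = false NAND true = true
N4 = N3 AND E = true AND true = true
N6 = N4 AND A = true AND false = false
N7 = N1 AND N6 = false AND false = false
N12 = N7 AND E = false AND true = false
N13 = N12 NOR N7 = false NOR false = true

N4 = true; N13 = true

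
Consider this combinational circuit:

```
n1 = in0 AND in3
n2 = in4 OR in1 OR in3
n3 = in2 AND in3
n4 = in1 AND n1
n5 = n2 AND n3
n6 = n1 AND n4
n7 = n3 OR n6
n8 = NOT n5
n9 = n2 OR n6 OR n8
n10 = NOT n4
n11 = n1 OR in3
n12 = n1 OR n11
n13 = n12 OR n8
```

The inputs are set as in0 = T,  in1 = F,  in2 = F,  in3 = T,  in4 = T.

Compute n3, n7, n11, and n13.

n1 = in0 AND in3 = T AND T = T
n2 = in4 OR in1 OR in3 = T OR F OR T = T
n3 = in2 AND in3 = F AND T = F
n4 = in1 AND n1 = F AND T = F
n5 = n2 AND n3 = T AND F = F
n6 = n1 AND n4 = T AND F = F
n7 = n3 OR n6 = F OR F = F
n8 = NOT n5 = NOT F = T
n11 = n1 OR in3 = T OR T = T
n12 = n1 OR n11 = T OR T = T
n13 = n12 OR n8 = T OR T = T

n3 = F, n7 = F, n11 = T, n13 = T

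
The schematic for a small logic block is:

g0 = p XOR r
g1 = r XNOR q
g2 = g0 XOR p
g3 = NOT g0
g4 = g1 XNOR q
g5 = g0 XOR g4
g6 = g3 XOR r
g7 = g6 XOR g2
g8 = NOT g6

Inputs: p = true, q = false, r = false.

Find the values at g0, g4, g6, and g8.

g0 = p XOR r = true XOR false = true
g1 = r XNOR q = false XNOR false = true
g3 = NOT g0 = NOT true = false
g4 = g1 XNOR q = true XNOR false = false
g6 = g3 XOR r = false XOR false = false
g8 = NOT g6 = NOT false = true

g0 = true, g4 = false, g6 = false, g8 = true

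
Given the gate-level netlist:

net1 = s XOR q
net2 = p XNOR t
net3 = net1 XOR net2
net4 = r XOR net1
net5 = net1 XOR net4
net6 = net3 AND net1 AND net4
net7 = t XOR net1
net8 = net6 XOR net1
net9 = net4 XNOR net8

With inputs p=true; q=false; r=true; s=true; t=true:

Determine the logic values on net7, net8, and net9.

net7 = false  net8 = true  net9 = false

net1 = s XOR q = true XOR false = true
net2 = p XNOR t = true XNOR true = true
net3 = net1 XOR net2 = true XOR true = false
net4 = r XOR net1 = true XOR true = false
net6 = net3 AND net1 AND net4 = false AND true AND false = false
net7 = t XOR net1 = true XOR true = false
net8 = net6 XOR net1 = false XOR true = true
net9 = net4 XNOR net8 = false XNOR true = false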